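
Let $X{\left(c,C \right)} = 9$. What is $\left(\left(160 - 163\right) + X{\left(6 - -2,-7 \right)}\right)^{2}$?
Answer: $36$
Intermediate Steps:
$\left(\left(160 - 163\right) + X{\left(6 - -2,-7 \right)}\right)^{2} = \left(\left(160 - 163\right) + 9\right)^{2} = \left(-3 + 9\right)^{2} = 6^{2} = 36$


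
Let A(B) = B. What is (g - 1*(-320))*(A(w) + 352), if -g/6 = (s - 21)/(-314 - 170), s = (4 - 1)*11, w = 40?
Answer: 15185296/121 ≈ 1.2550e+5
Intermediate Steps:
s = 33 (s = 3*11 = 33)
g = 18/121 (g = -6*(33 - 21)/(-314 - 170) = -72/(-484) = -72*(-1)/484 = -6*(-3/121) = 18/121 ≈ 0.14876)
(g - 1*(-320))*(A(w) + 352) = (18/121 - 1*(-320))*(40 + 352) = (18/121 + 320)*392 = (38738/121)*392 = 15185296/121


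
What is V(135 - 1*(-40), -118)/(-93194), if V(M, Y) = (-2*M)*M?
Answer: 30625/46597 ≈ 0.65723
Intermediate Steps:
V(M, Y) = -2*M**2
V(135 - 1*(-40), -118)/(-93194) = -2*(135 - 1*(-40))**2/(-93194) = -2*(135 + 40)**2*(-1/93194) = -2*175**2*(-1/93194) = -2*30625*(-1/93194) = -61250*(-1/93194) = 30625/46597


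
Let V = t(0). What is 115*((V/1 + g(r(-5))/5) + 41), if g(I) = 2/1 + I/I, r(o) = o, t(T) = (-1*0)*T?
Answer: 4784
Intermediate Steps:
t(T) = 0 (t(T) = 0*T = 0)
V = 0
g(I) = 3 (g(I) = 2*1 + 1 = 2 + 1 = 3)
115*((V/1 + g(r(-5))/5) + 41) = 115*((0/1 + 3/5) + 41) = 115*((0*1 + 3*(⅕)) + 41) = 115*((0 + ⅗) + 41) = 115*(⅗ + 41) = 115*(208/5) = 4784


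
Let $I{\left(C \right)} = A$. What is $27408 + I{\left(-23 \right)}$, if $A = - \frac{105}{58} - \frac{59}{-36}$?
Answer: $\frac{28613773}{1044} \approx 27408.0$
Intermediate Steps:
$A = - \frac{179}{1044}$ ($A = \left(-105\right) \frac{1}{58} - - \frac{59}{36} = - \frac{105}{58} + \frac{59}{36} = - \frac{179}{1044} \approx -0.17146$)
$I{\left(C \right)} = - \frac{179}{1044}$
$27408 + I{\left(-23 \right)} = 27408 - \frac{179}{1044} = \frac{28613773}{1044}$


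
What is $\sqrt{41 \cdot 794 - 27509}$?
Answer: $\sqrt{5045} \approx 71.028$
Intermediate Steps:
$\sqrt{41 \cdot 794 - 27509} = \sqrt{32554 - 27509} = \sqrt{5045}$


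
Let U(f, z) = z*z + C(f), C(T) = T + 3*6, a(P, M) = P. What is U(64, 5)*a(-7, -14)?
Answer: -749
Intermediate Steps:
C(T) = 18 + T (C(T) = T + 18 = 18 + T)
U(f, z) = 18 + f + z² (U(f, z) = z*z + (18 + f) = z² + (18 + f) = 18 + f + z²)
U(64, 5)*a(-7, -14) = (18 + 64 + 5²)*(-7) = (18 + 64 + 25)*(-7) = 107*(-7) = -749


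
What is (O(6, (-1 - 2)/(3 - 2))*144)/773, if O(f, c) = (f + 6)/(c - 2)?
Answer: -1728/3865 ≈ -0.44709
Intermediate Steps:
O(f, c) = (6 + f)/(-2 + c)
(O(6, (-1 - 2)/(3 - 2))*144)/773 = (((6 + 6)/(-2 + (-1 - 2)/(3 - 2)))*144)/773 = ((12/(-2 - 3/1))*144)*(1/773) = ((12/(-2 - 3*1))*144)*(1/773) = ((12/(-2 - 3))*144)*(1/773) = ((12/(-5))*144)*(1/773) = (-1/5*12*144)*(1/773) = -12/5*144*(1/773) = -1728/5*1/773 = -1728/3865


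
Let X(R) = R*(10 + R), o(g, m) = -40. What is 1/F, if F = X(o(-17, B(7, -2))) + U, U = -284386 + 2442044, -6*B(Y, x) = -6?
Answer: 1/2158858 ≈ 4.6321e-7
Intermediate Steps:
B(Y, x) = 1 (B(Y, x) = -⅙*(-6) = 1)
U = 2157658
F = 2158858 (F = -40*(10 - 40) + 2157658 = -40*(-30) + 2157658 = 1200 + 2157658 = 2158858)
1/F = 1/2158858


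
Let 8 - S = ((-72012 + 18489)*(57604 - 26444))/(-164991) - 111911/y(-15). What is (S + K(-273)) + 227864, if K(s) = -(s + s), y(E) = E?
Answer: 173940918523/824955 ≈ 2.1085e+5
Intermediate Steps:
K(s) = -2*s
S = -14487053027/824955 (S = 8 - (((-72012 + 18489)*(57604 - 26444))/(-164991) - 111911/(-15)) = 8 - (-53523*31160*(-1/164991) - 111911*(-1/15)) = 8 - (-1667776680*(-1/164991) + 111911/15) = 8 - (555925560/54997 + 111911/15) = 8 - 1*14493652667/824955 = 8 - 14493652667/824955 = -14487053027/824955 ≈ -17561.)
(S + K(-273)) + 227864 = (-14487053027/824955 - 2*(-273)) + 227864 = (-14487053027/824955 + 546) + 227864 = -14036627597/824955 + 227864 = 173940918523/824955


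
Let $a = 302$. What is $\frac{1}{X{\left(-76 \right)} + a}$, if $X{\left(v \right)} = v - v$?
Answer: $\frac{1}{302} \approx 0.0033113$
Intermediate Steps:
$X{\left(v \right)} = 0$
$\frac{1}{X{\left(-76 \right)} + a} = \frac{1}{0 + 302} = \frac{1}{302}$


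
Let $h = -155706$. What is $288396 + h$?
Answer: $132690$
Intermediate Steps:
$288396 + h = 288396 - 155706 = 132690$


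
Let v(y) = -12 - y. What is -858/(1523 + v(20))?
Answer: -286/497 ≈ -0.57545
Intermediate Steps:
-858/(1523 + v(20)) = -858/(1523 + (-12 - 1*20)) = -858/(1523 + (-12 - 20)) = -858/(1523 - 32) = -858/1491 = -858*1/1491 = -286/497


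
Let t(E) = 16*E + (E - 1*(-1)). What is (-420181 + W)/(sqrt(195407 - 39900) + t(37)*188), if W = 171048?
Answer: -29507312520/14027878093 + 249133*sqrt(155507)/14027878093 ≈ -2.0965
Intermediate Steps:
t(E) = 1 + 17*E (t(E) = 16*E + (E + 1) = 16*E + (1 + E) = 1 + 17*E)
(-420181 + W)/(sqrt(195407 - 39900) + t(37)*188) = (-420181 + 171048)/(sqrt(195407 - 39900) + (1 + 17*37)*188) = -249133/(sqrt(155507) + (1 + 629)*188) = -249133/(sqrt(155507) + 630*188) = -249133/(sqrt(155507) + 118440) = -249133/(118440 + sqrt(155507))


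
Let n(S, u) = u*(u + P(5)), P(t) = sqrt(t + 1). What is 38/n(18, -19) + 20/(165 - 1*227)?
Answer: -2372/11005 + 2*sqrt(6)/355 ≈ -0.20174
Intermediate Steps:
P(t) = sqrt(1 + t)
n(S, u) = u*(u + sqrt(6)) (n(S, u) = u*(u + sqrt(1 + 5)) = u*(u + sqrt(6)))
38/n(18, -19) + 20/(165 - 1*227) = 38/((-19*(-19 + sqrt(6)))) + 20/(165 - 1*227) = 38/(361 - 19*sqrt(6)) + 20/(165 - 227) = 38/(361 - 19*sqrt(6)) + 20/(-62) = 38/(361 - 19*sqrt(6)) + 20*(-1/62) = 38/(361 - 19*sqrt(6)) - 10/31 = -10/31 + 38/(361 - 19*sqrt(6))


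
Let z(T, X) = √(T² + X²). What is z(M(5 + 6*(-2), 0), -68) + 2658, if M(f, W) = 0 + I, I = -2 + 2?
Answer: 2726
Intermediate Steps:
I = 0
M(f, W) = 0 (M(f, W) = 0 + 0 = 0)
z(M(5 + 6*(-2), 0), -68) + 2658 = √(0² + (-68)²) + 2658 = √(0 + 4624) + 2658 = √4624 + 2658 = 68 + 2658 = 2726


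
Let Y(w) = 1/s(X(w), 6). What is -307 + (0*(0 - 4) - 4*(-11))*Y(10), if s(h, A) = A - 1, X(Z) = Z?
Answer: -1491/5 ≈ -298.20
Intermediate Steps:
s(h, A) = -1 + A
Y(w) = 1/5 (Y(w) = 1/(-1 + 6) = 1/5)
-307 + (0*(0 - 4) - 4*(-11))*Y(10) = -307 + (0*(0 - 4) - 4*(-11))*(1/5) = -307 + (0*(-4) + 44)*(1/5) = -307 + (0 + 44)*(1/5) = -307 + 44*(1/5) = -307 + 44/5 = -1491/5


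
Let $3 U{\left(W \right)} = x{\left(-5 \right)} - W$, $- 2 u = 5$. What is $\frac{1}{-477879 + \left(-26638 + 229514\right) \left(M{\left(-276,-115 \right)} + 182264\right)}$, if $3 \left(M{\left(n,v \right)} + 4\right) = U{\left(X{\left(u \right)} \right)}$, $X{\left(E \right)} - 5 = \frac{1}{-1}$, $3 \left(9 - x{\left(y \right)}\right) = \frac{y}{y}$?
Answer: $\frac{27}{998346791051} \approx 2.7045 \cdot 10^{-11}$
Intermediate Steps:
$u = - \frac{5}{2}$ ($u = \left(- \frac{1}{2}\right) 5 = - \frac{5}{2} \approx -2.5$)
$x{\left(y \right)} = \frac{26}{3}$ ($x{\left(y \right)} = 9 - \frac{y \frac{1}{y}}{3} = 9 - \frac{1}{3} = \frac{26}{3}$)
$X{\left(E \right)} = 4$ ($X{\left(E \right)} = 5 + \frac{1}{-1} = 5 - 1 = 4$)
$U{\left(W \right)} = \frac{26}{9} - \frac{W}{3}$ ($U{\left(W \right)} = \frac{\frac{26}{3} - W}{3} = \frac{26}{9} - \frac{W}{3}$)
$M{\left(n,v \right)} = - \frac{94}{27}$ ($M{\left(n,v \right)} = -4 + \frac{\frac{26}{9} - \frac{4}{3}}{3} = -4 + \frac{1}{3} \cdot \frac{14}{9} = -4 + \frac{14}{27} = - \frac{94}{27}$)
$\frac{1}{-477879 + \left(-26638 + 229514\right) \left(M{\left(-276,-115 \right)} + 182264\right)} = \frac{1}{-477879 + \left(-26638 + 229514\right) \left(- \frac{94}{27} + 182264\right)} = \frac{1}{-477879 + 202876 \cdot \frac{4921034}{27}} = \frac{1}{-477879 + \frac{998359693784}{27}} = \frac{1}{\frac{998346791051}{27}} = \frac{27}{998346791051}$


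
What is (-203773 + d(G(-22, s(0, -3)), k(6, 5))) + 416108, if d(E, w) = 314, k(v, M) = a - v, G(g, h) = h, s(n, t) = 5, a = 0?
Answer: 212649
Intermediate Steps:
k(v, M) = -v (k(v, M) = 0 - v = -v)
(-203773 + d(G(-22, s(0, -3)), k(6, 5))) + 416108 = (-203773 + 314) + 416108 = -203459 + 416108 = 212649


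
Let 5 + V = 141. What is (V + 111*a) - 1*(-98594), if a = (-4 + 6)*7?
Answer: 100284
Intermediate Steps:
a = 14 (a = 2*7 = 14)
V = 136 (V = -5 + 141 = 136)
(V + 111*a) - 1*(-98594) = (136 + 111*14) - 1*(-98594) = (136 + 1554) + 98594 = 1690 + 98594 = 100284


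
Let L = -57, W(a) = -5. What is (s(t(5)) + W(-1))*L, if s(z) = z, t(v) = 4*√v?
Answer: 285 - 228*√5 ≈ -224.82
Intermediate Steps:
(s(t(5)) + W(-1))*L = (4*√5 - 5)*(-57) = (-5 + 4*√5)*(-57) = 285 - 228*√5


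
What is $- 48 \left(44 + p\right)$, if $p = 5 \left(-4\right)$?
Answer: $-1152$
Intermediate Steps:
$p = -20$
$- 48 \left(44 + p\right) = - 48 \left(44 - 20\right) = \left(-48\right) 24 = -1152$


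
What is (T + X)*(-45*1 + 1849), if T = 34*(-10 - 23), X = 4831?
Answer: 6691036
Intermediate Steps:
T = -1122 (T = 34*(-33) = -1122)
(T + X)*(-45*1 + 1849) = (-1122 + 4831)*(-45*1 + 1849) = 3709*(-45 + 1849) = 3709*1804 = 6691036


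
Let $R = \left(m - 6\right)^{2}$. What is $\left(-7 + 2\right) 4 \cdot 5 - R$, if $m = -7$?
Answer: $-269$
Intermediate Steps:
$R = 169$ ($R = \left(-7 - 6\right)^{2} = \left(-13\right)^{2} = 169$)
$\left(-7 + 2\right) 4 \cdot 5 - R = \left(-7 + 2\right) 4 \cdot 5 - 169 = \left(-5\right) 20 - 169 = -100 - 169 = -269$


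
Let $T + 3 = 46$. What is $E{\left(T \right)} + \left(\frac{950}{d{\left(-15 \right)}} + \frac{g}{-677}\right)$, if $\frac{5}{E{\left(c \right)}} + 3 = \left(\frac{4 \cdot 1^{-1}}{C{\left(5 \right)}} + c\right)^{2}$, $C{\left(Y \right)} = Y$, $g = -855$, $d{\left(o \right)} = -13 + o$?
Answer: $- \frac{3706140070}{113465877} \approx -32.663$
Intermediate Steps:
$T = 43$ ($T = -3 + 46 = 43$)
$E{\left(c \right)} = \frac{5}{-3 + \left(\frac{4}{5} + c\right)^{2}}$ ($E{\left(c \right)} = \frac{5}{-3 + \left(\frac{4 \cdot 1^{-1}}{5} + c\right)^{2}} = \frac{5}{-3 + \left(4 \cdot 1 \cdot \frac{1}{5} + c\right)^{2}} = \frac{5}{-3 + \left(4 \cdot \frac{1}{5} + c\right)^{2}} = \frac{5}{-3 + \left(\frac{4}{5} + c\right)^{2}}$)
$E{\left(T \right)} + \left(\frac{950}{d{\left(-15 \right)}} + \frac{g}{-677}\right) = \frac{125}{-75 + \left(4 + 5 \cdot 43\right)^{2}} + \left(\frac{950}{-13 - 15} - \frac{855}{-677}\right) = \frac{125}{-75 + \left(4 + 215\right)^{2}} + \left(\frac{950}{-28} - - \frac{855}{677}\right) = \frac{125}{-75 + 219^{2}} + \left(950 \left(- \frac{1}{28}\right) + \frac{855}{677}\right) = \frac{125}{-75 + 47961} + \left(- \frac{475}{14} + \frac{855}{677}\right) = \frac{125}{47886} - \frac{309605}{9478} = - \frac{3706140070}{113465877}$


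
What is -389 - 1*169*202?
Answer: -34527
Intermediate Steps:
-389 - 1*169*202 = -389 - 169*202 = -389 - 34138 = -34527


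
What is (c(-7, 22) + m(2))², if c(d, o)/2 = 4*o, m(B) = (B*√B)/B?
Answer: (176 + √2)² ≈ 31476.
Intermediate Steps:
m(B) = √B (m(B) = B^(3/2)/B = √B)
c(d, o) = 8*o (c(d, o) = 2*(4*o) = 8*o)
(c(-7, 22) + m(2))² = (8*22 + √2)² = (176 + √2)²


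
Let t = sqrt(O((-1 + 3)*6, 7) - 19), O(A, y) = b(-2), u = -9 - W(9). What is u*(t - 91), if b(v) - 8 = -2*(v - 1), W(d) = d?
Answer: 1638 - 18*I*sqrt(5) ≈ 1638.0 - 40.249*I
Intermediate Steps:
u = -18 (u = -9 - 1*9 = -9 - 9 = -18)
b(v) = 10 - 2*v (b(v) = 8 - 2*(v - 1) = 8 - 2*(-1 + v) = 8 + (2 - 2*v) = 10 - 2*v)
O(A, y) = 14 (O(A, y) = 10 - 2*(-2) = 10 + 4 = 14)
t = I*sqrt(5) (t = sqrt(14 - 19) = sqrt(-5) = I*sqrt(5) ≈ 2.2361*I)
u*(t - 91) = -18*(I*sqrt(5) - 91) = -18*(-91 + I*sqrt(5)) = 1638 - 18*I*sqrt(5)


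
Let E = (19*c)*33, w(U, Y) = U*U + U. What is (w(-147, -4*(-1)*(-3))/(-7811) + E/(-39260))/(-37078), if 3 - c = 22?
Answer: 10267749/155758003960 ≈ 6.5921e-5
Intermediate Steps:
w(U, Y) = U + U² (w(U, Y) = U² + U = U + U²)
c = -19 (c = 3 - 1*22 = 3 - 22 = -19)
E = -11913 (E = (19*(-19))*33 = -361*33 = -11913)
(w(-147, -4*(-1)*(-3))/(-7811) + E/(-39260))/(-37078) = (-147*(1 - 147)/(-7811) - 11913/(-39260))/(-37078) = (-147*(-146)*(-1/7811) - 11913*(-1/39260))*(-1/37078) = (21462*(-1/7811) + 11913/39260)*(-1/37078) = (-294/107 + 11913/39260)*(-1/37078) = -10267749/4200820*(-1/37078) = 10267749/155758003960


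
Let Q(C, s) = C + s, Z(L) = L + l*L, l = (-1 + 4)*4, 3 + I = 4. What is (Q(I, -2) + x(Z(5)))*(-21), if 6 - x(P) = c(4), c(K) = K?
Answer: -21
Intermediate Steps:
I = 1 (I = -3 + 4 = 1)
l = 12 (l = 3*4 = 12)
Z(L) = 13*L (Z(L) = L + 12*L = 13*L)
x(P) = 2 (x(P) = 6 - 1*4 = 6 - 4 = 2)
(Q(I, -2) + x(Z(5)))*(-21) = ((1 - 2) + 2)*(-21) = (-1 + 2)*(-21) = 1*(-21) = -21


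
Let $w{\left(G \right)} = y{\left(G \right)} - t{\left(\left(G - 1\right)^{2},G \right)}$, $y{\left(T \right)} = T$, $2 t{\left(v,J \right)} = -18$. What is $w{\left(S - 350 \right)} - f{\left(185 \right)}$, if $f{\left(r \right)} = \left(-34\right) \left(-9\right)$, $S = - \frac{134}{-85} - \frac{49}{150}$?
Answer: $- \frac{1646663}{2550} \approx -645.75$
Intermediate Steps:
$t{\left(v,J \right)} = -9$ ($t{\left(v,J \right)} = \frac{1}{2} \left(-18\right) = -9$)
$S = \frac{3187}{2550}$ ($S = \left(-134\right) \left(- \frac{1}{85}\right) - \frac{49}{150} = \frac{134}{85} - \frac{49}{150} = \frac{3187}{2550} \approx 1.2498$)
$f{\left(r \right)} = 306$
$w{\left(G \right)} = 9 + G$ ($w{\left(G \right)} = G - -9 = G + 9 = 9 + G$)
$w{\left(S - 350 \right)} - f{\left(185 \right)} = \left(9 + \left(\frac{3187}{2550} - 350\right)\right) - 306 = \left(9 - \frac{889313}{2550}\right) - 306 = - \frac{866363}{2550} - 306 = - \frac{1646663}{2550}$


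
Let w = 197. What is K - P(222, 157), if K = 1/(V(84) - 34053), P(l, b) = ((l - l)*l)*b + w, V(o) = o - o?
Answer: -6708442/34053 ≈ -197.00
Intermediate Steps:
V(o) = 0
P(l, b) = 197 (P(l, b) = ((l - l)*l)*b + 197 = (0*l)*b + 197 = 0*b + 197 = 0 + 197 = 197)
K = -1/34053 (K = 1/(0 - 34053) = 1/(-34053) = -1/34053 ≈ -2.9366e-5)
K - P(222, 157) = -1/34053 - 1*197 = -1/34053 - 197 = -6708442/34053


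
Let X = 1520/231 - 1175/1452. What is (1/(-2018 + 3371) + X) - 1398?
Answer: -193391663/138908 ≈ -1392.2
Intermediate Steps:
X = 58655/10164 (X = 1520*(1/231) - 1175*1/1452 = 1520/231 - 1175/1452 = 58655/10164 ≈ 5.7709)
(1/(-2018 + 3371) + X) - 1398 = (1/(-2018 + 3371) + 58655/10164) - 1398 = (1/1353 + 58655/10164) - 1398 = 801721/138908 - 1398 = -193391663/138908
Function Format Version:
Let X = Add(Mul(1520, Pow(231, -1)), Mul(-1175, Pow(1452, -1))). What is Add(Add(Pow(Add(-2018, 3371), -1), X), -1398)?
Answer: Rational(-193391663, 138908) ≈ -1392.2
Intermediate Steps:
X = Rational(58655, 10164) (X = Add(Mul(1520, Rational(1, 231)), Mul(-1175, Rational(1, 1452))) = Add(Rational(1520, 231), Rational(-1175, 1452)) = Rational(58655, 10164) ≈ 5.7709)
Add(Add(Pow(Add(-2018, 3371), -1), X), -1398) = Add(Add(Pow(Add(-2018, 3371), -1), Rational(58655, 10164)), -1398) = Add(Add(Pow(1353, -1), Rational(58655, 10164)), -1398) = Add(Add(Rational(1, 1353), Rational(58655, 10164)), -1398) = Add(Rational(801721, 138908), -1398) = Rational(-193391663, 138908)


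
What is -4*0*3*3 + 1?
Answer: 1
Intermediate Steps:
-4*0*3*3 + 1 = -0*3 + 1 = -4*0 + 1 = 0 + 1 = 1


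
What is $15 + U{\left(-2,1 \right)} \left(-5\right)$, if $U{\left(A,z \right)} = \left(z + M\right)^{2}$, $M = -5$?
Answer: $-65$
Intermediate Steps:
$U{\left(A,z \right)} = \left(-5 + z\right)^{2}$ ($U{\left(A,z \right)} = \left(z - 5\right)^{2} = \left(-5 + z\right)^{2}$)
$15 + U{\left(-2,1 \right)} \left(-5\right) = 15 + \left(-5 + 1\right)^{2} \left(-5\right) = 15 + \left(-4\right)^{2} \left(-5\right) = 15 + 16 \left(-5\right) = 15 - 80 = -65$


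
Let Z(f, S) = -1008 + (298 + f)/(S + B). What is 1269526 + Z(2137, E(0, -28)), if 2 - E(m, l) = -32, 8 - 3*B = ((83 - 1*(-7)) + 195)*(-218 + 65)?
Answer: 11090654335/8743 ≈ 1.2685e+6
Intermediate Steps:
B = 43613/3 (B = 8/3 - ((83 - 1*(-7)) + 195)*(-218 + 65)/3 = 8/3 - ((83 + 7) + 195)*(-153)/3 = 8/3 - (90 + 195)*(-153)/3 = 8/3 - 95*(-153) = 8/3 - ⅓*(-43605) = 8/3 + 14535 = 43613/3 ≈ 14538.)
E(m, l) = 34 (E(m, l) = 2 - 1*(-32) = 2 + 32 = 34)
Z(f, S) = -1008 + (298 + f)/(43613/3 + S) (Z(f, S) = -1008 + (298 + f)/(S + 43613/3) = -1008 + (298 + f)/(43613/3 + S))
1269526 + Z(2137, E(0, -28)) = 1269526 + 3*(-14653670 + 2137 - 1008*34)/(43613 + 3*34) = 1269526 + 3*(-14653670 + 2137 - 34272)/(43613 + 102) = 1269526 + 3*(-14685805)/43715 = 1269526 + 3*(1/43715)*(-14685805) = 1269526 - 8811483/8743 = 11090654335/8743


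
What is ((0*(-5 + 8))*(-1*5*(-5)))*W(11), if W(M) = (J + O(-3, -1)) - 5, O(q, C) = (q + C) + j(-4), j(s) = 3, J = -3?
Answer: 0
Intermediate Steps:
O(q, C) = 3 + C + q (O(q, C) = (q + C) + 3 = (C + q) + 3 = 3 + C + q)
W(M) = -9 (W(M) = (-3 + (3 - 1 - 3)) - 5 = (-3 - 1) - 5 = -4 - 5 = -9)
((0*(-5 + 8))*(-1*5*(-5)))*W(11) = ((0*(-5 + 8))*(-1*5*(-5)))*(-9) = ((0*3)*(-5*(-5)))*(-9) = (0*25)*(-9) = 0*(-9) = 0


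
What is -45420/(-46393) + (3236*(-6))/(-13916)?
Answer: 383207802/161401247 ≈ 2.3743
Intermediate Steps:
-45420/(-46393) + (3236*(-6))/(-13916) = -45420*(-1/46393) - 19416*(-1/13916) = 45420/46393 + 4854/3479 = 383207802/161401247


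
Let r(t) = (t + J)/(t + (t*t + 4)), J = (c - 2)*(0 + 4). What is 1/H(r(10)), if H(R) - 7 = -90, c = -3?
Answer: -1/83 ≈ -0.012048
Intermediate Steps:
J = -20 (J = (-3 - 2)*(0 + 4) = -5*4 = -20)
r(t) = (-20 + t)/(4 + t + t**2) (r(t) = (t - 20)/(t + (t*t + 4)) = (-20 + t)/(t + (t**2 + 4)) = (-20 + t)/(t + (4 + t**2)) = (-20 + t)/(4 + t + t**2))
H(R) = -83 (H(R) = 7 - 90 = -83)
1/H(r(10)) = 1/(-83) = -1/83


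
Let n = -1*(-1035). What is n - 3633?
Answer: -2598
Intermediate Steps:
n = 1035
n - 3633 = 1035 - 3633 = -2598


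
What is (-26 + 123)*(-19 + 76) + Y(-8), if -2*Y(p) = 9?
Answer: 11049/2 ≈ 5524.5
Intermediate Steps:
Y(p) = -9/2 (Y(p) = -1/2*9 = -9/2)
(-26 + 123)*(-19 + 76) + Y(-8) = (-26 + 123)*(-19 + 76) - 9/2 = 97*57 - 9/2 = 5529 - 9/2 = 11049/2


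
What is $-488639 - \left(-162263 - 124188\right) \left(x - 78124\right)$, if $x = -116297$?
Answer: $-55692578510$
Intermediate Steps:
$-488639 - \left(-162263 - 124188\right) \left(x - 78124\right) = -488639 - \left(-162263 - 124188\right) \left(-116297 - 78124\right) = -488639 - \left(-286451\right) \left(-194421\right) = -488639 - 55692089871 = -55692578510$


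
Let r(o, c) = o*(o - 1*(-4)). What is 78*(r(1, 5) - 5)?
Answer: 0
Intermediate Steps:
r(o, c) = o*(4 + o) (r(o, c) = o*(o + 4) = o*(4 + o))
78*(r(1, 5) - 5) = 78*(1*(4 + 1) - 5) = 78*(1*5 - 5) = 78*(5 - 5) = 78*0 = 0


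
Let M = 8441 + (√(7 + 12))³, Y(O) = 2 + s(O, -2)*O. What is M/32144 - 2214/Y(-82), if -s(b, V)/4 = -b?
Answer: 25979867/144101552 + 19*√19/32144 ≈ 0.18287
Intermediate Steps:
s(b, V) = 4*b (s(b, V) = -(-4)*b = 4*b)
Y(O) = 2 + 4*O² (Y(O) = 2 + (4*O)*O = 2 + 4*O²)
M = 8441 + 19*√19 (M = 8441 + (√19)³ = 8441 + 19*√19 ≈ 8523.8)
M/32144 - 2214/Y(-82) = (8441 + 19*√19)/32144 - 2214/(2 + 4*(-82)²) = (8441 + 19*√19)*(1/32144) - 2214/(2 + 4*6724) = (8441/32144 + 19*√19/32144) - 2214/(2 + 26896) = (8441/32144 + 19*√19/32144) - 2214/26898 = (8441/32144 + 19*√19/32144) - 2214*1/26898 = (8441/32144 + 19*√19/32144) - 369/4483 = 25979867/144101552 + 19*√19/32144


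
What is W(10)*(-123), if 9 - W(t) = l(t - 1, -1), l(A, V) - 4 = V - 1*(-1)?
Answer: -615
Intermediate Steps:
l(A, V) = 5 + V (l(A, V) = 4 + (V - 1*(-1)) = 4 + (V + 1) = 4 + (1 + V) = 5 + V)
W(t) = 5 (W(t) = 9 - (5 - 1) = 9 - 1*4 = 9 - 4 = 5)
W(10)*(-123) = 5*(-123) = -615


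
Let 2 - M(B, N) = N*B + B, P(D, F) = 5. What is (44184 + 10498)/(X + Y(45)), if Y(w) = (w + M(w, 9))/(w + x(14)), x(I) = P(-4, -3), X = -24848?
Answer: -2734100/1242803 ≈ -2.1999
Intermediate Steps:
M(B, N) = 2 - B - B*N (M(B, N) = 2 - (N*B + B) = 2 - (B*N + B) = 2 - (B + B*N) = 2 + (-B - B*N) = 2 - B - B*N)
x(I) = 5
Y(w) = (2 - 9*w)/(5 + w) (Y(w) = (w + (2 - w - 1*w*9))/(w + 5) = (w + (2 - w - 9*w))/(5 + w) = (w + (2 - 10*w))/(5 + w) = (2 - 9*w)/(5 + w))
(44184 + 10498)/(X + Y(45)) = (44184 + 10498)/(-24848 + (2 - 9*45)/(5 + 45)) = 54682/(-24848 + (2 - 405)/50) = 54682/(-24848 + (1/50)*(-403)) = 54682/(-24848 - 403/50) = 54682/(-1242803/50) = 54682*(-50/1242803) = -2734100/1242803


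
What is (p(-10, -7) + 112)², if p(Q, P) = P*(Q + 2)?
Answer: 28224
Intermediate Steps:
p(Q, P) = P*(2 + Q)
(p(-10, -7) + 112)² = (-7*(2 - 10) + 112)² = (-7*(-8) + 112)² = (56 + 112)² = 168² = 28224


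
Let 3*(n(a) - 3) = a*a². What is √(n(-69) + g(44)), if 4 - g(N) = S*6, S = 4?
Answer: 148*I*√5 ≈ 330.94*I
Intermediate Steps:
n(a) = 3 + a³/3 (n(a) = 3 + (a*a²)/3 = 3 + a³/3)
g(N) = -20 (g(N) = 4 - 4*6 = 4 - 1*24 = 4 - 24 = -20)
√(n(-69) + g(44)) = √((3 + (⅓)*(-69)³) - 20) = √((3 + (⅓)*(-328509)) - 20) = √((3 - 109503) - 20) = √(-109500 - 20) = √(-109520) = 148*I*√5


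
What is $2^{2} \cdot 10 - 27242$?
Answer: $-27202$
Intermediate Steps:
$2^{2} \cdot 10 - 27242 = 4 \cdot 10 - 27242 = 40 - 27242 = -27202$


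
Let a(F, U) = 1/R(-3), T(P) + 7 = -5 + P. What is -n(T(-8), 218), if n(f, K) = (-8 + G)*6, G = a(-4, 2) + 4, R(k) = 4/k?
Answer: 57/2 ≈ 28.500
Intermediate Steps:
T(P) = -12 + P (T(P) = -7 + (-5 + P) = -12 + P)
a(F, U) = -¾ (a(F, U) = 1/(4/(-3)) = 1/(4*(-⅓)) = 1/(-4/3) = -¾)
G = 13/4 (G = -¾ + 4 = 13/4 ≈ 3.2500)
n(f, K) = -57/2 (n(f, K) = (-8 + 13/4)*6 = -19/4*6 = -57/2)
-n(T(-8), 218) = -1*(-57/2) = 57/2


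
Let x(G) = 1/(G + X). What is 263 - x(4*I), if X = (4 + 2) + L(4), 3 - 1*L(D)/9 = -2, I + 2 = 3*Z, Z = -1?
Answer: 8152/31 ≈ 262.97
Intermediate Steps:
I = -5 (I = -2 + 3*(-1) = -2 - 3 = -5)
L(D) = 45 (L(D) = 27 - 9*(-2) = 27 + 18 = 45)
X = 51 (X = (4 + 2) + 45 = 6 + 45 = 51)
x(G) = 1/(51 + G) (x(G) = 1/(G + 51) = 1/(51 + G))
263 - x(4*I) = 263 - 1/(51 + 4*(-5)) = 263 - 1/(51 - 20) = 263 - 1/31 = 8152/31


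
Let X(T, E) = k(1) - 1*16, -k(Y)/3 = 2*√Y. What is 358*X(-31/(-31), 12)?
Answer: -7876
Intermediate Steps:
k(Y) = -6*√Y
X(T, E) = -22 (X(T, E) = -6*√1 - 1*16 = -6*1 - 16 = -6 - 16 = -22)
358*X(-31/(-31), 12) = 358*(-22) = -7876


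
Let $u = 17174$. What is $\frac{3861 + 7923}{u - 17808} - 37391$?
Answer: $- \frac{11858839}{317} \approx -37410.0$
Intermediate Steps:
$\frac{3861 + 7923}{u - 17808} - 37391 = \frac{3861 + 7923}{17174 - 17808} - 37391 = \frac{11784}{-634} - 37391 = 11784 \left(- \frac{1}{634}\right) - 37391 = - \frac{5892}{317} - 37391 = - \frac{11858839}{317}$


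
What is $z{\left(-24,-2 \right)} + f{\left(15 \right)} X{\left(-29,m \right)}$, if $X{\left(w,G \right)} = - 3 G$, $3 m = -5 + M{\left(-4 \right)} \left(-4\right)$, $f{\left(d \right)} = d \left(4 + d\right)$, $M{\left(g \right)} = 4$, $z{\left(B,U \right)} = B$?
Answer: $5961$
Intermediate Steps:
$m = -7$ ($m = \frac{-5 + 4 \left(-4\right)}{3} = \frac{-5 - 16}{3} = \frac{1}{3} \left(-21\right) = -7$)
$z{\left(-24,-2 \right)} + f{\left(15 \right)} X{\left(-29,m \right)} = -24 + 15 \left(4 + 15\right) \left(\left(-3\right) \left(-7\right)\right) = -24 + 15 \cdot 19 \cdot 21 = -24 + 285 \cdot 21 = -24 + 5985 = 5961$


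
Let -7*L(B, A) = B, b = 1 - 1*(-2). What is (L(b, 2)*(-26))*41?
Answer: 3198/7 ≈ 456.86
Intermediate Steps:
b = 3 (b = 1 + 2 = 3)
L(B, A) = -B/7
(L(b, 2)*(-26))*41 = (-⅐*3*(-26))*41 = -3/7*(-26)*41 = (78/7)*41 = 3198/7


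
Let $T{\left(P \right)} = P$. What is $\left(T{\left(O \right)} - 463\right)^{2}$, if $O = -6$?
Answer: $219961$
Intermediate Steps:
$\left(T{\left(O \right)} - 463\right)^{2} = \left(-6 - 463\right)^{2} = \left(-469\right)^{2} = 219961$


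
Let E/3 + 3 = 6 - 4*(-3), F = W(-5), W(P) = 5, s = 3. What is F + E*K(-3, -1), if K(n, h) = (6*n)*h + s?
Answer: 950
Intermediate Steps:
K(n, h) = 3 + 6*h*n (K(n, h) = (6*n)*h + 3 = 6*h*n + 3 = 3 + 6*h*n)
F = 5
E = 45 (E = -9 + 3*(6 - 4*(-3)) = -9 + 3*(6 + 12) = -9 + 3*18 = -9 + 54 = 45)
F + E*K(-3, -1) = 5 + 45*(3 + 6*(-1)*(-3)) = 5 + 45*(3 + 18) = 5 + 45*21 = 5 + 945 = 950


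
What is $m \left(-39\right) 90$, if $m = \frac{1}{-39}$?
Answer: $90$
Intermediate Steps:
$m = - \frac{1}{39} \approx -0.025641$
$m \left(-39\right) 90 = \left(- \frac{1}{39}\right) \left(-39\right) 90 = 1 \cdot 90 = 90$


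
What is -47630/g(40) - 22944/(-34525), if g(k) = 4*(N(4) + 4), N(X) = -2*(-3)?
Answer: -164350799/138100 ≈ -1190.1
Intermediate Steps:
N(X) = 6
g(k) = 40 (g(k) = 4*(6 + 4) = 4*10 = 40)
-47630/g(40) - 22944/(-34525) = -47630/40 - 22944/(-34525) = -47630*1/40 - 22944*(-1/34525) = -4763/4 + 22944/34525 = -164350799/138100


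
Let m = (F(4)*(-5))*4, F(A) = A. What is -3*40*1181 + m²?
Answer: -135320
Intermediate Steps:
m = -80 (m = (4*(-5))*4 = -20*4 = -80)
-3*40*1181 + m² = -3*40*1181 + (-80)² = -120*1181 + 6400 = -141720 + 6400 = -135320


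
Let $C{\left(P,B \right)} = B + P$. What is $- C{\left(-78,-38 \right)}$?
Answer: $116$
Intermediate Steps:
$- C{\left(-78,-38 \right)} = - (-38 - 78) = \left(-1\right) \left(-116\right) = 116$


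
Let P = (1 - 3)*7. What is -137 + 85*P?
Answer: -1327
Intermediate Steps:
P = -14 (P = -2*7 = -14)
-137 + 85*P = -137 + 85*(-14) = -137 - 1190 = -1327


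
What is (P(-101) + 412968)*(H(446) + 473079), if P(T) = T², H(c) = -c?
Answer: 200003633977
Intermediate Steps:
(P(-101) + 412968)*(H(446) + 473079) = ((-101)² + 412968)*(-1*446 + 473079) = (10201 + 412968)*(-446 + 473079) = 423169*472633 = 200003633977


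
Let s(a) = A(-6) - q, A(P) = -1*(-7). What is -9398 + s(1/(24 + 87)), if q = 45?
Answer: -9436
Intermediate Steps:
A(P) = 7
s(a) = -38 (s(a) = 7 - 1*45 = 7 - 45 = -38)
-9398 + s(1/(24 + 87)) = -9398 - 38 = -9436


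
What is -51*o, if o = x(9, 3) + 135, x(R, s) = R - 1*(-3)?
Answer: -7497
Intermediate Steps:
x(R, s) = 3 + R (x(R, s) = R + 3 = 3 + R)
o = 147 (o = (3 + 9) + 135 = 12 + 135 = 147)
-51*o = -51*147 = -7497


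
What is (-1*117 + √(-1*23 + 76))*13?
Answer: -1521 + 13*√53 ≈ -1426.4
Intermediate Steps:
(-1*117 + √(-1*23 + 76))*13 = (-117 + √(-23 + 76))*13 = (-117 + √53)*13 = -1521 + 13*√53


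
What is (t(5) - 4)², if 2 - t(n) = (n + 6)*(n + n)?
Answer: 12544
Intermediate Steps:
t(n) = 2 - 2*n*(6 + n) (t(n) = 2 - (n + 6)*(n + n) = 2 - (6 + n)*2*n = 2 - 2*n*(6 + n))
(t(5) - 4)² = ((2 - 12*5 - 2*5²) - 4)² = ((2 - 60 - 2*25) - 4)² = ((2 - 60 - 50) - 4)² = (-108 - 4)² = (-112)² = 12544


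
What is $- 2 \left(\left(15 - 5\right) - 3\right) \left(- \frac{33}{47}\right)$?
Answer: $\frac{462}{47} \approx 9.8298$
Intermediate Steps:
$- 2 \left(\left(15 - 5\right) - 3\right) \left(- \frac{33}{47}\right) = - 2 \left(10 - 3\right) \left(\left(-33\right) \frac{1}{47}\right) = \left(-2\right) 7 \left(- \frac{33}{47}\right) = \left(-14\right) \left(- \frac{33}{47}\right) = \frac{462}{47}$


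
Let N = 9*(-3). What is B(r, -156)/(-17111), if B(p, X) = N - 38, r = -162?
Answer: 65/17111 ≈ 0.0037987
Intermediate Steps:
N = -27
B(p, X) = -65 (B(p, X) = -27 - 38 = -65)
B(r, -156)/(-17111) = -65/(-17111) = -65*(-1/17111) = 65/17111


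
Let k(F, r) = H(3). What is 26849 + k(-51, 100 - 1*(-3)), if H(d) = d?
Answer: 26852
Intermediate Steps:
k(F, r) = 3
26849 + k(-51, 100 - 1*(-3)) = 26849 + 3 = 26852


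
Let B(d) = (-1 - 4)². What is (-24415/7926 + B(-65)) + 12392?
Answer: 98392727/7926 ≈ 12414.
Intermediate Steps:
B(d) = 25 (B(d) = (-5)² = 25)
(-24415/7926 + B(-65)) + 12392 = (-24415/7926 + 25) + 12392 = 173735/7926 + 12392 = 98392727/7926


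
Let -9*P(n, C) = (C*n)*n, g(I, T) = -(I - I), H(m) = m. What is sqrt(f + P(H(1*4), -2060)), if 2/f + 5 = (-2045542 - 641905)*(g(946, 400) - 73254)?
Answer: sqrt(1277408223121086346913059034)/590598727599 ≈ 60.516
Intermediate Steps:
g(I, T) = 0 (g(I, T) = -1*0 = 0)
P(n, C) = -C*n**2/9 (P(n, C) = -C*n*n/9 = -C*n**2/9)
f = 2/196866242533 (f = 2/(-5 + (-2045542 - 641905)*(0 - 73254)) = 2/(-5 - 2687447*(-73254)) = 2/(-5 + 196866242538) = 2/196866242533 ≈ 1.0159e-11)
sqrt(f + P(H(1*4), -2060)) = sqrt(2/196866242533 - 1/9*(-2060)*(1*4)**2) = sqrt(2/196866242533 - 1/9*(-2060)*4**2) = sqrt(2/196866242533 - 1/9*(-2060)*16) = sqrt(2/196866242533 + 32960/9) = sqrt(6488711353887698/1771796182797) = sqrt(1277408223121086346913059034)/590598727599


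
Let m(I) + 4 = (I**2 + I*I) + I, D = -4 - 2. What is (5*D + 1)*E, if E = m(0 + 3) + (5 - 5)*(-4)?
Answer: -493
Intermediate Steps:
D = -6
m(I) = -4 + I + 2*I**2 (m(I) = -4 + ((I**2 + I*I) + I) = -4 + ((I**2 + I**2) + I) = -4 + (2*I**2 + I) = -4 + (I + 2*I**2) = -4 + I + 2*I**2)
E = 17 (E = (-4 + (0 + 3) + 2*(0 + 3)**2) + (5 - 5)*(-4) = (-4 + 3 + 2*3**2) + 0*(-4) = (-4 + 3 + 2*9) + 0 = (-4 + 3 + 18) + 0 = 17 + 0 = 17)
(5*D + 1)*E = (5*(-6) + 1)*17 = (-30 + 1)*17 = -29*17 = -493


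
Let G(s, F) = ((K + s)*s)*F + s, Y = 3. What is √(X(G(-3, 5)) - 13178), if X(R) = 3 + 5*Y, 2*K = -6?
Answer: 2*I*√3290 ≈ 114.72*I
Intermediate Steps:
K = -3 (K = (½)*(-6) = -3)
G(s, F) = s + F*s*(-3 + s) (G(s, F) = ((-3 + s)*s)*F + s = (s*(-3 + s))*F + s = F*s*(-3 + s) + s = s + F*s*(-3 + s))
X(R) = 18 (X(R) = 3 + 5*3 = 3 + 15 = 18)
√(X(G(-3, 5)) - 13178) = √(18 - 13178) = √(-13160) = 2*I*√3290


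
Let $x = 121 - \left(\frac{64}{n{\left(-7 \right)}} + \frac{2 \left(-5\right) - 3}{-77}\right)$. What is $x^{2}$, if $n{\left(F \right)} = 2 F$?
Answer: $\frac{93238336}{5929} \approx 15726.0$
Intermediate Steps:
$x = \frac{9656}{77}$ ($x = 121 - \left(\frac{64}{2 \left(-7\right)} + \frac{2 \left(-5\right) - 3}{-77}\right) = 121 - \left(\frac{64}{-14} + \left(-10 - 3\right) \left(- \frac{1}{77}\right)\right) = 121 - \left(64 \left(- \frac{1}{14}\right) - - \frac{13}{77}\right) = 121 - \left(- \frac{32}{7} + \frac{13}{77}\right) = 121 - - \frac{339}{77} = 121 + \frac{339}{77} = \frac{9656}{77} \approx 125.4$)
$x^{2} = \left(\frac{9656}{77}\right)^{2} = \frac{93238336}{5929}$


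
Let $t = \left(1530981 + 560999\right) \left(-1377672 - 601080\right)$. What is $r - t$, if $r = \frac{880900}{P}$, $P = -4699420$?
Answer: $\frac{972664712326896115}{234971} \approx 4.1395 \cdot 10^{12}$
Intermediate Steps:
$t = -4139509608960$ ($t = 2091980 \left(-1978752\right) = -4139509608960$)
$r = - \frac{44045}{234971}$ ($r = \frac{880900}{-4699420} = 880900 \left(- \frac{1}{4699420}\right) = - \frac{44045}{234971} \approx -0.18745$)
$r - t = - \frac{44045}{234971} - -4139509608960 = - \frac{44045}{234971} + 4139509608960 = \frac{972664712326896115}{234971}$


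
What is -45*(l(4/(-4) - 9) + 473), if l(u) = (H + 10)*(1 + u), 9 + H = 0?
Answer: -20880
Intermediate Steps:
H = -9 (H = -9 + 0 = -9)
l(u) = 1 + u (l(u) = (-9 + 10)*(1 + u) = 1*(1 + u) = 1 + u)
-45*(l(4/(-4) - 9) + 473) = -45*((1 + (4/(-4) - 9)) + 473) = -45*((1 + (4*(-¼) - 9)) + 473) = -45*((1 + (-1 - 9)) + 473) = -45*((1 - 10) + 473) = -45*(-9 + 473) = -45*464 = -20880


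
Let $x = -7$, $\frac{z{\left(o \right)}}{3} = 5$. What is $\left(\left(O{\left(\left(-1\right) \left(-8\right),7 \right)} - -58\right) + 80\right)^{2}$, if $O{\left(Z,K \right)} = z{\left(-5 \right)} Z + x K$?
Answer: $43681$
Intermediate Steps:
$z{\left(o \right)} = 15$ ($z{\left(o \right)} = 3 \cdot 5 = 15$)
$O{\left(Z,K \right)} = - 7 K + 15 Z$ ($O{\left(Z,K \right)} = 15 Z - 7 K = - 7 K + 15 Z$)
$\left(\left(O{\left(\left(-1\right) \left(-8\right),7 \right)} - -58\right) + 80\right)^{2} = \left(\left(\left(\left(-7\right) 7 + 15 \left(\left(-1\right) \left(-8\right)\right)\right) - -58\right) + 80\right)^{2} = \left(\left(\left(-49 + 15 \cdot 8\right) + 58\right) + 80\right)^{2} = \left(\left(\left(-49 + 120\right) + 58\right) + 80\right)^{2} = \left(\left(71 + 58\right) + 80\right)^{2} = \left(129 + 80\right)^{2} = 209^{2} = 43681$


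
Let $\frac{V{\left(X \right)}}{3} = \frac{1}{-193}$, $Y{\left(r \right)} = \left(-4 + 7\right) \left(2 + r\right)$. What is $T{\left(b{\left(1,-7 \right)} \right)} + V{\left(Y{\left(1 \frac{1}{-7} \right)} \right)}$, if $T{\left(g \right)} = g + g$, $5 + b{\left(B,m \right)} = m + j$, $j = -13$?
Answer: $- \frac{9653}{193} \approx -50.016$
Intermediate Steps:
$b{\left(B,m \right)} = -18 + m$ ($b{\left(B,m \right)} = -5 + \left(m - 13\right) = -5 + \left(-13 + m\right) = -18 + m$)
$T{\left(g \right)} = 2 g$
$Y{\left(r \right)} = 6 + 3 r$ ($Y{\left(r \right)} = 3 \left(2 + r\right) = 6 + 3 r$)
$V{\left(X \right)} = - \frac{3}{193}$ ($V{\left(X \right)} = \frac{3}{-193} = 3 \left(- \frac{1}{193}\right) = - \frac{3}{193}$)
$T{\left(b{\left(1,-7 \right)} \right)} + V{\left(Y{\left(1 \frac{1}{-7} \right)} \right)} = 2 \left(-18 - 7\right) - \frac{3}{193} = 2 \left(-25\right) - \frac{3}{193} = -50 - \frac{3}{193} = - \frac{9653}{193}$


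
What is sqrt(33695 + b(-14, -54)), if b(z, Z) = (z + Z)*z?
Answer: sqrt(34647) ≈ 186.14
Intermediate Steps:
b(z, Z) = z*(Z + z) (b(z, Z) = (Z + z)*z = z*(Z + z))
sqrt(33695 + b(-14, -54)) = sqrt(33695 - 14*(-54 - 14)) = sqrt(33695 - 14*(-68)) = sqrt(33695 + 952) = sqrt(34647)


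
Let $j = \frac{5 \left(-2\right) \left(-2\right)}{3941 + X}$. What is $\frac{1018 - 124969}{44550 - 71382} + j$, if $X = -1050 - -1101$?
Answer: $\frac{20639543}{4463056} \approx 4.6245$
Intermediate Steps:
$X = 51$ ($X = -1050 + 1101 = 51$)
$j = \frac{5}{998}$ ($j = \frac{5 \left(-2\right) \left(-2\right)}{3941 + 51} = \frac{\left(-10\right) \left(-2\right)}{3992} = 20 \cdot \frac{1}{3992} = \frac{5}{998} \approx 0.00501$)
$\frac{1018 - 124969}{44550 - 71382} + j = \frac{1018 - 124969}{44550 - 71382} + \frac{5}{998} = - \frac{123951}{-26832} + \frac{5}{998} = \left(-123951\right) \left(- \frac{1}{26832}\right) + \frac{5}{998} = \frac{41317}{8944} + \frac{5}{998} = \frac{20639543}{4463056}$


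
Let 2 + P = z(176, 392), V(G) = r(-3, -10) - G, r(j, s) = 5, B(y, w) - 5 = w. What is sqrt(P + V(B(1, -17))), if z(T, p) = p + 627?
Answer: sqrt(1034) ≈ 32.156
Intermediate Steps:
B(y, w) = 5 + w
V(G) = 5 - G
z(T, p) = 627 + p
P = 1017 (P = -2 + (627 + 392) = -2 + 1019 = 1017)
sqrt(P + V(B(1, -17))) = sqrt(1017 + (5 - (5 - 17))) = sqrt(1017 + (5 - 1*(-12))) = sqrt(1017 + (5 + 12)) = sqrt(1017 + 17) = sqrt(1034)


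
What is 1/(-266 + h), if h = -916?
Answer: -1/1182 ≈ -0.00084602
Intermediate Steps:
1/(-266 + h) = 1/(-266 - 916) = 1/(-1182) = -1/1182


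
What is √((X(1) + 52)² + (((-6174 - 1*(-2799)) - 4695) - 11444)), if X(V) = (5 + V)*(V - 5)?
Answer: I*√18730 ≈ 136.86*I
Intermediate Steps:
X(V) = (-5 + V)*(5 + V) (X(V) = (5 + V)*(-5 + V) = (-5 + V)*(5 + V))
√((X(1) + 52)² + (((-6174 - 1*(-2799)) - 4695) - 11444)) = √(((-25 + 1²) + 52)² + (((-6174 - 1*(-2799)) - 4695) - 11444)) = √(((-25 + 1) + 52)² + (((-6174 + 2799) - 4695) - 11444)) = √((-24 + 52)² + ((-3375 - 4695) - 11444)) = √(28² + (-8070 - 11444)) = √(784 - 19514) = √(-18730) = I*√18730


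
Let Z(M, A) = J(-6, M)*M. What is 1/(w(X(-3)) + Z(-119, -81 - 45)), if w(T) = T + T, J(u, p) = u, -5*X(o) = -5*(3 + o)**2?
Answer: 1/714 ≈ 0.0014006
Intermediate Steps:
X(o) = (3 + o)**2 (X(o) = -(-1)*(3 + o)**2 = (3 + o)**2)
Z(M, A) = -6*M
w(T) = 2*T
1/(w(X(-3)) + Z(-119, -81 - 45)) = 1/(2*(3 - 3)**2 - 6*(-119)) = 1/(2*0**2 + 714) = 1/(2*0 + 714) = 1/(0 + 714) = 1/714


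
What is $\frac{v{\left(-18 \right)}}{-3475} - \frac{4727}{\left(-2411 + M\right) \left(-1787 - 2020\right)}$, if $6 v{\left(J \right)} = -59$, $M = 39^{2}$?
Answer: $\frac{1689127}{1177409925} \approx 0.0014346$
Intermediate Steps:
$M = 1521$
$v{\left(J \right)} = - \frac{59}{6}$ ($v{\left(J \right)} = \frac{1}{6} \left(-59\right) = - \frac{59}{6}$)
$\frac{v{\left(-18 \right)}}{-3475} - \frac{4727}{\left(-2411 + M\right) \left(-1787 - 2020\right)} = - \frac{59}{6 \left(-3475\right)} - \frac{4727}{\left(-2411 + 1521\right) \left(-1787 - 2020\right)} = \left(- \frac{59}{6}\right) \left(- \frac{1}{3475}\right) - \frac{4727}{\left(-890\right) \left(-3807\right)} = \frac{59}{20850} - \frac{4727}{3388230} = \frac{1689127}{1177409925}$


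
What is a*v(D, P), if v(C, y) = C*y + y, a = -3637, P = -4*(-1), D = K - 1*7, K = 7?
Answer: -14548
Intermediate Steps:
D = 0 (D = 7 - 1*7 = 7 - 7 = 0)
P = 4
v(C, y) = y + C*y
a*v(D, P) = -14548*(1 + 0) = -14548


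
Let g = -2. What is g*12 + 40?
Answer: 16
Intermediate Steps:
g*12 + 40 = -2*12 + 40 = -24 + 40 = 16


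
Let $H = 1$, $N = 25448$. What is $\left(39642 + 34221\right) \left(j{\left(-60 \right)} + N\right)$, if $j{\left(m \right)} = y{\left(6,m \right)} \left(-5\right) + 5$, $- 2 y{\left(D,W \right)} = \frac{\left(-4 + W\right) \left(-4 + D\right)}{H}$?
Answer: $1856398779$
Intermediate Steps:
$y{\left(D,W \right)} = - \frac{\left(-4 + D\right) \left(-4 + W\right)}{2}$ ($y{\left(D,W \right)} = - \frac{\left(-4 + W\right) \left(-4 + D\right) 1^{-1}}{2} = - \frac{\left(-4 + D\right) \left(-4 + W\right) 1}{2} = - \frac{\left(-4 + D\right) \left(-4 + W\right)}{2}$)
$j{\left(m \right)} = -15 + 5 m$ ($j{\left(m \right)} = \left(-8 + 2 \cdot 6 + 2 m - 3 m\right) \left(-5\right) + 5 = \left(-8 + 12 + 2 m - 3 m\right) \left(-5\right) + 5 = \left(4 - m\right) \left(-5\right) + 5 = \left(-20 + 5 m\right) + 5 = -15 + 5 m$)
$\left(39642 + 34221\right) \left(j{\left(-60 \right)} + N\right) = \left(39642 + 34221\right) \left(\left(-15 + 5 \left(-60\right)\right) + 25448\right) = 73863 \left(\left(-15 - 300\right) + 25448\right) = 73863 \left(-315 + 25448\right) = 73863 \cdot 25133 = 1856398779$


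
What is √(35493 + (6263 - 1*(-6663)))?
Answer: √48419 ≈ 220.04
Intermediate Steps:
√(35493 + (6263 - 1*(-6663))) = √(35493 + (6263 + 6663)) = √(35493 + 12926) = √48419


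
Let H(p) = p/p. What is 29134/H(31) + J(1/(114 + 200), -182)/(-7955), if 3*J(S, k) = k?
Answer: 695283092/23865 ≈ 29134.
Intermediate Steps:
H(p) = 1
J(S, k) = k/3
29134/H(31) + J(1/(114 + 200), -182)/(-7955) = 29134/1 + ((1/3)*(-182))/(-7955) = 29134*1 - 182/3*(-1/7955) = 29134 + 182/23865 = 695283092/23865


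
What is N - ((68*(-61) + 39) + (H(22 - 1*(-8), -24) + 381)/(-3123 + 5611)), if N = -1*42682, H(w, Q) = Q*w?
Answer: -95969285/2488 ≈ -38573.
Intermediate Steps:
N = -42682
N - ((68*(-61) + 39) + (H(22 - 1*(-8), -24) + 381)/(-3123 + 5611)) = -42682 - ((68*(-61) + 39) + (-24*(22 - 1*(-8)) + 381)/(-3123 + 5611)) = -42682 - ((-4148 + 39) + (-24*(22 + 8) + 381)/2488) = -42682 - (-4109 + (-24*30 + 381)*(1/2488)) = -42682 - (-4109 + (-720 + 381)*(1/2488)) = -42682 - (-4109 - 339*1/2488) = -42682 - (-4109 - 339/2488) = -42682 - 1*(-10223531/2488) = -42682 + 10223531/2488 = -95969285/2488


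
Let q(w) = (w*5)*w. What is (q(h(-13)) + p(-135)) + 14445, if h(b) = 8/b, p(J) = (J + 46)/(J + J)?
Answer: 659226791/45630 ≈ 14447.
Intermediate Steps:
p(J) = (46 + J)/(2*J) (p(J) = (46 + J)/((2*J)) = (46 + J)*(1/(2*J)) = (46 + J)/(2*J))
q(w) = 5*w² (q(w) = (5*w)*w = 5*w²)
(q(h(-13)) + p(-135)) + 14445 = (5*(8/(-13))² + (½)*(46 - 135)/(-135)) + 14445 = (5*(8*(-1/13))² + (½)*(-1/135)*(-89)) + 14445 = (5*(-8/13)² + 89/270) + 14445 = (5*(64/169) + 89/270) + 14445 = (320/169 + 89/270) + 14445 = 101441/45630 + 14445 = 659226791/45630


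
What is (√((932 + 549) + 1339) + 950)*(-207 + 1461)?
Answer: 1191300 + 2508*√705 ≈ 1.2579e+6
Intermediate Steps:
(√((932 + 549) + 1339) + 950)*(-207 + 1461) = (√(1481 + 1339) + 950)*1254 = (√2820 + 950)*1254 = (2*√705 + 950)*1254 = (950 + 2*√705)*1254 = 1191300 + 2508*√705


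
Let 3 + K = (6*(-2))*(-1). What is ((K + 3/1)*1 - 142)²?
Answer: 16900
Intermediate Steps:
K = 9 (K = -3 + (6*(-2))*(-1) = -3 - 12*(-1) = -3 + 12 = 9)
((K + 3/1)*1 - 142)² = ((9 + 3/1)*1 - 142)² = ((9 + 3*1)*1 - 142)² = ((9 + 3)*1 - 142)² = (12*1 - 142)² = (12 - 142)² = (-130)² = 16900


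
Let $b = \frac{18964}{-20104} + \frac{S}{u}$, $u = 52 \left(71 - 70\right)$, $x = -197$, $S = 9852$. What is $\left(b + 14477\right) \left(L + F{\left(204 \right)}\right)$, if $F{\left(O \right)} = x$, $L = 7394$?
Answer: $\frac{6896277896307}{65338} \approx 1.0555 \cdot 10^{8}$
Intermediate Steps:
$F{\left(O \right)} = -197$
$u = 52$ ($u = 52 \cdot 1 = 52$)
$b = \frac{12317405}{65338}$ ($b = \frac{18964}{-20104} + \frac{9852}{52} = 18964 \left(- \frac{1}{20104}\right) + 9852 \cdot \frac{1}{52} = - \frac{4741}{5026} + \frac{2463}{13} = \frac{12317405}{65338} \approx 188.52$)
$\left(b + 14477\right) \left(L + F{\left(204 \right)}\right) = \left(\frac{12317405}{65338} + 14477\right) \left(7394 - 197\right) = \frac{958215631}{65338} \cdot 7197 = \frac{6896277896307}{65338}$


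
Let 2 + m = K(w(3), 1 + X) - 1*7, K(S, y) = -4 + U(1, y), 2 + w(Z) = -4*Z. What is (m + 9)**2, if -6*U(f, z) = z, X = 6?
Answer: 961/36 ≈ 26.694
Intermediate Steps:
U(f, z) = -z/6
w(Z) = -2 - 4*Z
K(S, y) = -4 - y/6
m = -85/6 (m = -2 + ((-4 - (1 + 6)/6) - 1*7) = -2 + ((-4 - 1/6*7) - 7) = -2 + ((-4 - 7/6) - 7) = -2 + (-31/6 - 7) = -2 - 73/6 = -85/6 ≈ -14.167)
(m + 9)**2 = (-85/6 + 9)**2 = (-31/6)**2 = 961/36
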